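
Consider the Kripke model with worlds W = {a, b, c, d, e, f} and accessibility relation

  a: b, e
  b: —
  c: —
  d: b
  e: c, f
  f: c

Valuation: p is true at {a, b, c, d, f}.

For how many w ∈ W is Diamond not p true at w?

a: successors {b, e}; not p there: b:F, e:T. ✓
b: no successors, so Diamond not p fails. ✗
c: no successors, so Diamond not p fails. ✗
d: successors {b}; not p there: b:F. ✗
e: successors {c, f}; not p there: c:F, f:F. ✗
f: successors {c}; not p there: c:F. ✗
Satisfying worlds: {a}.

1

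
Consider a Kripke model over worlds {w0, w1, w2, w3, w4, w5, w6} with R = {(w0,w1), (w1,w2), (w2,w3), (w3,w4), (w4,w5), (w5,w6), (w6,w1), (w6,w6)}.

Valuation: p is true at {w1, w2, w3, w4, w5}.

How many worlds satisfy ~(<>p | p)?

w0: <>p | p is T. ✗
w1: <>p | p is T. ✗
w2: <>p | p is T. ✗
w3: <>p | p is T. ✗
w4: <>p | p is T. ✗
w5: <>p | p is T. ✗
w6: <>p | p is T. ✗
Satisfying worlds: ∅.

0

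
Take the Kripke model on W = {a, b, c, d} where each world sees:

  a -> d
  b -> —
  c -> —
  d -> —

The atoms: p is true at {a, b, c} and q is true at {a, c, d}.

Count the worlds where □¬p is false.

0

a: successors {d}; ¬p there: d:T. ✓
b: no successors, so □¬p holds vacuously. ✓
c: no successors, so □¬p holds vacuously. ✓
d: no successors, so □¬p holds vacuously. ✓
Satisfying worlds: {a, b, c, d}.
So □¬p fails at the other 0 worlds.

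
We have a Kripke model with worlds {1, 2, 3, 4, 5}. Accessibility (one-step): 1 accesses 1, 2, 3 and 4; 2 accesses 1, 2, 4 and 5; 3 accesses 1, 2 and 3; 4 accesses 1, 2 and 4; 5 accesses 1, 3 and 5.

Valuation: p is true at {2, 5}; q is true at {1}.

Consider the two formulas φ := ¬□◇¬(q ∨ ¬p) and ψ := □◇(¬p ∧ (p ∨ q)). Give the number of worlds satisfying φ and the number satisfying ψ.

0 and 5

For ¬□◇¬(q ∨ ¬p):
1: □◇¬(q ∨ ¬p) is T. ✗
2: □◇¬(q ∨ ¬p) is T. ✗
3: □◇¬(q ∨ ¬p) is T. ✗
4: □◇¬(q ∨ ¬p) is T. ✗
5: □◇¬(q ∨ ¬p) is T. ✗
— 0 worlds.
For □◇(¬p ∧ (p ∨ q)):
1: successors {1, 2, 3, 4}; ◇(¬p ∧ (p ∨ q)) there: 1:T, 2:T, 3:T, 4:T. ✓
2: successors {1, 2, 4, 5}; ◇(¬p ∧ (p ∨ q)) there: 1:T, 2:T, 4:T, 5:T. ✓
3: successors {1, 2, 3}; ◇(¬p ∧ (p ∨ q)) there: 1:T, 2:T, 3:T. ✓
4: successors {1, 2, 4}; ◇(¬p ∧ (p ∨ q)) there: 1:T, 2:T, 4:T. ✓
5: successors {1, 3, 5}; ◇(¬p ∧ (p ∨ q)) there: 1:T, 3:T, 5:T. ✓
— 5 worlds.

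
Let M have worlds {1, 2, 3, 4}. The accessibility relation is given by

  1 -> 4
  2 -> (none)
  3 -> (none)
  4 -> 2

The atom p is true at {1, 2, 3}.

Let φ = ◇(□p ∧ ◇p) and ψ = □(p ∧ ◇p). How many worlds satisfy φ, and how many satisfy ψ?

1 and 2

For ◇(□p ∧ ◇p):
1: successors {4}; □p ∧ ◇p there: 4:T. ✓
2: no successors, so ◇(□p ∧ ◇p) fails. ✗
3: no successors, so ◇(□p ∧ ◇p) fails. ✗
4: successors {2}; □p ∧ ◇p there: 2:F. ✗
— 1 world.
For □(p ∧ ◇p):
1: successors {4}; p ∧ ◇p there: 4:F. ✗
2: no successors, so □(p ∧ ◇p) holds vacuously. ✓
3: no successors, so □(p ∧ ◇p) holds vacuously. ✓
4: successors {2}; p ∧ ◇p there: 2:F. ✗
— 2 worlds.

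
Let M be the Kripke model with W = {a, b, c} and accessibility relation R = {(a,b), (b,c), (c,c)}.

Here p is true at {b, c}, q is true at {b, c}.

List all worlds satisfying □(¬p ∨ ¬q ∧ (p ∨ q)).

a: successors {b}; ¬p ∨ ¬q ∧ (p ∨ q) there: b:F. ✗
b: successors {c}; ¬p ∨ ¬q ∧ (p ∨ q) there: c:F. ✗
c: successors {c}; ¬p ∨ ¬q ∧ (p ∨ q) there: c:F. ✗

∅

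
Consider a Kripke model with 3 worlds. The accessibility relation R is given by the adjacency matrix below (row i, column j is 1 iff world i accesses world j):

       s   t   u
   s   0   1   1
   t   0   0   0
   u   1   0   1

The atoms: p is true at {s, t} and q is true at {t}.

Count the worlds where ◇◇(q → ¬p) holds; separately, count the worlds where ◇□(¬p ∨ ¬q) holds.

For ◇◇(q → ¬p):
s: successors {t, u}; ◇(q → ¬p) there: t:F, u:T. ✓
t: no successors, so ◇◇(q → ¬p) fails. ✗
u: successors {s, u}; ◇(q → ¬p) there: s:T, u:T. ✓
— 2 worlds.
For ◇□(¬p ∨ ¬q):
s: successors {t, u}; □(¬p ∨ ¬q) there: t:T, u:T. ✓
t: no successors, so ◇□(¬p ∨ ¬q) fails. ✗
u: successors {s, u}; □(¬p ∨ ¬q) there: s:F, u:T. ✓
— 2 worlds.

2 and 2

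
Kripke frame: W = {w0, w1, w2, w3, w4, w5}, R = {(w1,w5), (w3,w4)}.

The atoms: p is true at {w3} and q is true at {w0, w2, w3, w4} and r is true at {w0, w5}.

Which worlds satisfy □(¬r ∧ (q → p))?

w0: no successors, so □(¬r ∧ (q → p)) holds vacuously. ✓
w1: successors {w5}; ¬r ∧ (q → p) there: w5:F. ✗
w2: no successors, so □(¬r ∧ (q → p)) holds vacuously. ✓
w3: successors {w4}; ¬r ∧ (q → p) there: w4:F. ✗
w4: no successors, so □(¬r ∧ (q → p)) holds vacuously. ✓
w5: no successors, so □(¬r ∧ (q → p)) holds vacuously. ✓

{w0, w2, w4, w5}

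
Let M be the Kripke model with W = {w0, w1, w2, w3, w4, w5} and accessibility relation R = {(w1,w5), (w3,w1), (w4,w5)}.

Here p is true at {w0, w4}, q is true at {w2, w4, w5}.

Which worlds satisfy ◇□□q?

{w1, w3, w4}

w0: no successors, so ◇□□q fails. ✗
w1: successors {w5}; □□q there: w5:T. ✓
w2: no successors, so ◇□□q fails. ✗
w3: successors {w1}; □□q there: w1:T. ✓
w4: successors {w5}; □□q there: w5:T. ✓
w5: no successors, so ◇□□q fails. ✗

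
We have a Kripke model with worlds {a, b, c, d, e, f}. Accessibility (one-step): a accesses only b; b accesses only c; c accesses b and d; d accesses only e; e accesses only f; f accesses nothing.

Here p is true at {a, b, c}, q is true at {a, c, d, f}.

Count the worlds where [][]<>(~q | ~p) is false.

2

a: successors {b}; []<>(~q | ~p) there: b:T. ✓
b: successors {c}; []<>(~q | ~p) there: c:F. ✗
c: successors {b, d}; []<>(~q | ~p) there: b:T, d:T. ✓
d: successors {e}; []<>(~q | ~p) there: e:F. ✗
e: successors {f}; []<>(~q | ~p) there: f:T. ✓
f: no successors, so [][]<>(~q | ~p) holds vacuously. ✓
Satisfying worlds: {a, c, e, f}.
So [][]<>(~q | ~p) fails at the other 2 worlds.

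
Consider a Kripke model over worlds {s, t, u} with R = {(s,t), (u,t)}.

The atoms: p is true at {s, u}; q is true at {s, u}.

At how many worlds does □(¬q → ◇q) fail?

2

s: successors {t}; ¬q → ◇q there: t:F. ✗
t: no successors, so □(¬q → ◇q) holds vacuously. ✓
u: successors {t}; ¬q → ◇q there: t:F. ✗
Satisfying worlds: {t}.
So □(¬q → ◇q) fails at the other 2 worlds.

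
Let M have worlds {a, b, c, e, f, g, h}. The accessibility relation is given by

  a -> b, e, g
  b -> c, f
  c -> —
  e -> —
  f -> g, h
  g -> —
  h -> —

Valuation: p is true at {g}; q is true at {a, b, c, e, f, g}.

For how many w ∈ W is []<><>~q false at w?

a: successors {b, e, g}; <><>~q there: b:T, e:F, g:F. ✗
b: successors {c, f}; <><>~q there: c:F, f:F. ✗
c: no successors, so []<><>~q holds vacuously. ✓
e: no successors, so []<><>~q holds vacuously. ✓
f: successors {g, h}; <><>~q there: g:F, h:F. ✗
g: no successors, so []<><>~q holds vacuously. ✓
h: no successors, so []<><>~q holds vacuously. ✓
Satisfying worlds: {c, e, g, h}.
So []<><>~q fails at the other 3 worlds.

3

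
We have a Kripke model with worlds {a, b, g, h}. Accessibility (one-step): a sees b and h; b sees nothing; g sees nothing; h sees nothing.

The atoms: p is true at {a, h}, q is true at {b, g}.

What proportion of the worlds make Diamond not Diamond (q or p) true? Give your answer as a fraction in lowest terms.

a: successors {b, h}; not Diamond (q or p) there: b:T, h:T. ✓
b: no successors, so Diamond not Diamond (q or p) fails. ✗
g: no successors, so Diamond not Diamond (q or p) fails. ✗
h: no successors, so Diamond not Diamond (q or p) fails. ✗
That's 1 of 4 worlds, so 1/4.

1/4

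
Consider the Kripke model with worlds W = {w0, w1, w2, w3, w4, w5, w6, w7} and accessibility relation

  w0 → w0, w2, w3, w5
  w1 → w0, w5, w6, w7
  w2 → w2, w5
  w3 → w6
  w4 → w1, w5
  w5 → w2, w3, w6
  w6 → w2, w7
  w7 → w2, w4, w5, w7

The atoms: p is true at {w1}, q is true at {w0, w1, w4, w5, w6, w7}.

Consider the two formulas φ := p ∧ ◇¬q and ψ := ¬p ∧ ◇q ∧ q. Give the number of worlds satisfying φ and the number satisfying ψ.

For p ∧ ◇¬q:
w0: p is F, ◇¬q is T. ✗
w1: p is T, ◇¬q is F. ✗
w2: p is F, ◇¬q is T. ✗
w3: p is F, ◇¬q is F. ✗
w4: p is F, ◇¬q is F. ✗
w5: p is F, ◇¬q is T. ✗
w6: p is F, ◇¬q is T. ✗
w7: p is F, ◇¬q is T. ✗
— 0 worlds.
For ¬p ∧ ◇q ∧ q:
w0: ¬p ∧ ◇q is T, q is T. ✓
w1: ¬p ∧ ◇q is F, q is T. ✗
w2: ¬p ∧ ◇q is T, q is F. ✗
w3: ¬p ∧ ◇q is T, q is F. ✗
w4: ¬p ∧ ◇q is T, q is T. ✓
w5: ¬p ∧ ◇q is T, q is T. ✓
w6: ¬p ∧ ◇q is T, q is T. ✓
w7: ¬p ∧ ◇q is T, q is T. ✓
— 5 worlds.

0 and 5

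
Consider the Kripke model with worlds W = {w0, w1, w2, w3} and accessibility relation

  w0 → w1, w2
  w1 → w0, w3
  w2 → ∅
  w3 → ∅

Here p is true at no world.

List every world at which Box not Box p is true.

w0: successors {w1, w2}; not Box p there: w1:T, w2:F. ✗
w1: successors {w0, w3}; not Box p there: w0:T, w3:F. ✗
w2: no successors, so Box not Box p holds vacuously. ✓
w3: no successors, so Box not Box p holds vacuously. ✓

{w2, w3}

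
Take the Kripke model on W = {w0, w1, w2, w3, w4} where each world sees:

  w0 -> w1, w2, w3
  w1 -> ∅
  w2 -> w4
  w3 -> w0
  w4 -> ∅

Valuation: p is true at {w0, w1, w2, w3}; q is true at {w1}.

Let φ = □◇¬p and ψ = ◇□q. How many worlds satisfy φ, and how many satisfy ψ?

2 and 2

For □◇¬p:
w0: successors {w1, w2, w3}; ◇¬p there: w1:F, w2:T, w3:F. ✗
w1: no successors, so □◇¬p holds vacuously. ✓
w2: successors {w4}; ◇¬p there: w4:F. ✗
w3: successors {w0}; ◇¬p there: w0:F. ✗
w4: no successors, so □◇¬p holds vacuously. ✓
— 2 worlds.
For ◇□q:
w0: successors {w1, w2, w3}; □q there: w1:T, w2:F, w3:F. ✓
w1: no successors, so ◇□q fails. ✗
w2: successors {w4}; □q there: w4:T. ✓
w3: successors {w0}; □q there: w0:F. ✗
w4: no successors, so ◇□q fails. ✗
— 2 worlds.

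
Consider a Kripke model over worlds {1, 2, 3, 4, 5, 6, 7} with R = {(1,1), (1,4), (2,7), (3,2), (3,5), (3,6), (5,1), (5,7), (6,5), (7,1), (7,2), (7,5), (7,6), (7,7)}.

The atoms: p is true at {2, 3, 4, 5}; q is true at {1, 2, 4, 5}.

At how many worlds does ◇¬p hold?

5

1: successors {1, 4}; ¬p there: 1:T, 4:F. ✓
2: successors {7}; ¬p there: 7:T. ✓
3: successors {2, 5, 6}; ¬p there: 2:F, 5:F, 6:T. ✓
4: no successors, so ◇¬p fails. ✗
5: successors {1, 7}; ¬p there: 1:T, 7:T. ✓
6: successors {5}; ¬p there: 5:F. ✗
7: successors {1, 2, 5, 6, 7}; ¬p there: 1:T, 2:F, 5:F, 6:T, 7:T. ✓
Satisfying worlds: {1, 2, 3, 5, 7}.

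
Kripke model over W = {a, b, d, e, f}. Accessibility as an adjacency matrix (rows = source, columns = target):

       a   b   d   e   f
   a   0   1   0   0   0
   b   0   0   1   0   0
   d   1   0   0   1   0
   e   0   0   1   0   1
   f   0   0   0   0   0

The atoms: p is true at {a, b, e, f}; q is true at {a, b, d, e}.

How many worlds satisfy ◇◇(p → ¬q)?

a: successors {b}; ◇(p → ¬q) there: b:T. ✓
b: successors {d}; ◇(p → ¬q) there: d:F. ✗
d: successors {a, e}; ◇(p → ¬q) there: a:F, e:T. ✓
e: successors {d, f}; ◇(p → ¬q) there: d:F, f:F. ✗
f: no successors, so ◇◇(p → ¬q) fails. ✗
Satisfying worlds: {a, d}.

2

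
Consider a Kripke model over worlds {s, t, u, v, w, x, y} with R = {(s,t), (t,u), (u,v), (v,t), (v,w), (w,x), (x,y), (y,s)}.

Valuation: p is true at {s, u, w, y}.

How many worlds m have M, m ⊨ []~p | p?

s: []~p is T, p is T. ✓
t: []~p is F, p is F. ✗
u: []~p is T, p is T. ✓
v: []~p is F, p is F. ✗
w: []~p is T, p is T. ✓
x: []~p is F, p is F. ✗
y: []~p is F, p is T. ✓
Satisfying worlds: {s, u, w, y}.

4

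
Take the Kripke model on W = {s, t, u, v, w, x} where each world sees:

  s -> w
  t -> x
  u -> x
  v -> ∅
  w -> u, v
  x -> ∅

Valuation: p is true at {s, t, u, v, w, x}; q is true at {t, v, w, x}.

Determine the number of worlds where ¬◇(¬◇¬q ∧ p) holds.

3

s: ◇(¬◇¬q ∧ p) is F. ✓
t: ◇(¬◇¬q ∧ p) is T. ✗
u: ◇(¬◇¬q ∧ p) is T. ✗
v: ◇(¬◇¬q ∧ p) is F. ✓
w: ◇(¬◇¬q ∧ p) is T. ✗
x: ◇(¬◇¬q ∧ p) is F. ✓
Satisfying worlds: {s, v, x}.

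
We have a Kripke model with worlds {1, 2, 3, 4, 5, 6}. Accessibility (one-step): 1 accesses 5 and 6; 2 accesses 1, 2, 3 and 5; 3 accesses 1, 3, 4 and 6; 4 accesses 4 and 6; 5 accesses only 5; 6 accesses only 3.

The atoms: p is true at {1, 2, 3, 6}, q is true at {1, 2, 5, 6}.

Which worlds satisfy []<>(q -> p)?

1: successors {5, 6}; <>(q -> p) there: 5:F, 6:T. ✗
2: successors {1, 2, 3, 5}; <>(q -> p) there: 1:T, 2:T, 3:T, 5:F. ✗
3: successors {1, 3, 4, 6}; <>(q -> p) there: 1:T, 3:T, 4:T, 6:T. ✓
4: successors {4, 6}; <>(q -> p) there: 4:T, 6:T. ✓
5: successors {5}; <>(q -> p) there: 5:F. ✗
6: successors {3}; <>(q -> p) there: 3:T. ✓

{3, 4, 6}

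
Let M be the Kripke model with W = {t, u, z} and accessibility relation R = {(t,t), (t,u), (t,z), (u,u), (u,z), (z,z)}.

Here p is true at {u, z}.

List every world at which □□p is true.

{u, z}

t: successors {t, u, z}; □p there: t:F, u:T, z:T. ✗
u: successors {u, z}; □p there: u:T, z:T. ✓
z: successors {z}; □p there: z:T. ✓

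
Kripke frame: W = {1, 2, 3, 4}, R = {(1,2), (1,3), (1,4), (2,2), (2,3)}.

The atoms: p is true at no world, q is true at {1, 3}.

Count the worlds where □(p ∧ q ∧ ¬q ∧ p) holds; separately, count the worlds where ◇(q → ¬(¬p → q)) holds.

2 and 2

For □(p ∧ q ∧ ¬q ∧ p):
1: successors {2, 3, 4}; p ∧ q ∧ ¬q ∧ p there: 2:F, 3:F, 4:F. ✗
2: successors {2, 3}; p ∧ q ∧ ¬q ∧ p there: 2:F, 3:F. ✗
3: no successors, so □(p ∧ q ∧ ¬q ∧ p) holds vacuously. ✓
4: no successors, so □(p ∧ q ∧ ¬q ∧ p) holds vacuously. ✓
— 2 worlds.
For ◇(q → ¬(¬p → q)):
1: successors {2, 3, 4}; q → ¬(¬p → q) there: 2:T, 3:F, 4:T. ✓
2: successors {2, 3}; q → ¬(¬p → q) there: 2:T, 3:F. ✓
3: no successors, so ◇(q → ¬(¬p → q)) fails. ✗
4: no successors, so ◇(q → ¬(¬p → q)) fails. ✗
— 2 worlds.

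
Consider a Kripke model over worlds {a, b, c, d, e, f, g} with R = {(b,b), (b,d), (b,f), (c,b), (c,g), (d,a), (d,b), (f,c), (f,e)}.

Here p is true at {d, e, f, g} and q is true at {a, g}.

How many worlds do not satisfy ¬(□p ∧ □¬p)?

3

a: □p ∧ □¬p is T. ✗
b: □p ∧ □¬p is F. ✓
c: □p ∧ □¬p is F. ✓
d: □p ∧ □¬p is F. ✓
e: □p ∧ □¬p is T. ✗
f: □p ∧ □¬p is F. ✓
g: □p ∧ □¬p is T. ✗
Satisfying worlds: {b, c, d, f}.
So ¬(□p ∧ □¬p) fails at the other 3 worlds.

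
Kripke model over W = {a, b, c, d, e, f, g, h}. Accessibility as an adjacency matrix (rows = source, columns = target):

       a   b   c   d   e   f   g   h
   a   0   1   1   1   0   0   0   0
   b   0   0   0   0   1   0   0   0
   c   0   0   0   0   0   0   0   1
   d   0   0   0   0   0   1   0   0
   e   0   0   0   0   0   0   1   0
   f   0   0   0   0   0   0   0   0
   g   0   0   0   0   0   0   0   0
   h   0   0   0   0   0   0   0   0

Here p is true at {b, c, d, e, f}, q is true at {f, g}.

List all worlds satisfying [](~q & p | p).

a: successors {b, c, d}; ~q & p | p there: b:T, c:T, d:T. ✓
b: successors {e}; ~q & p | p there: e:T. ✓
c: successors {h}; ~q & p | p there: h:F. ✗
d: successors {f}; ~q & p | p there: f:T. ✓
e: successors {g}; ~q & p | p there: g:F. ✗
f: no successors, so [](~q & p | p) holds vacuously. ✓
g: no successors, so [](~q & p | p) holds vacuously. ✓
h: no successors, so [](~q & p | p) holds vacuously. ✓

{a, b, d, f, g, h}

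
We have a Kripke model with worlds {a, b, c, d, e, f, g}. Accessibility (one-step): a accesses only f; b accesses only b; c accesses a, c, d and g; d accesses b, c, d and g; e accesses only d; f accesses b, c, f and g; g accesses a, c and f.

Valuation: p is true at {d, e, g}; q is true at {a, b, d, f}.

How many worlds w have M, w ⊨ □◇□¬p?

5

a: successors {f}; ◇□¬p there: f:T. ✓
b: successors {b}; ◇□¬p there: b:T. ✓
c: successors {a, c, d, g}; ◇□¬p there: a:F, c:T, d:T, g:T. ✗
d: successors {b, c, d, g}; ◇□¬p there: b:T, c:T, d:T, g:T. ✓
e: successors {d}; ◇□¬p there: d:T. ✓
f: successors {b, c, f, g}; ◇□¬p there: b:T, c:T, f:T, g:T. ✓
g: successors {a, c, f}; ◇□¬p there: a:F, c:T, f:T. ✗
Satisfying worlds: {a, b, d, e, f}.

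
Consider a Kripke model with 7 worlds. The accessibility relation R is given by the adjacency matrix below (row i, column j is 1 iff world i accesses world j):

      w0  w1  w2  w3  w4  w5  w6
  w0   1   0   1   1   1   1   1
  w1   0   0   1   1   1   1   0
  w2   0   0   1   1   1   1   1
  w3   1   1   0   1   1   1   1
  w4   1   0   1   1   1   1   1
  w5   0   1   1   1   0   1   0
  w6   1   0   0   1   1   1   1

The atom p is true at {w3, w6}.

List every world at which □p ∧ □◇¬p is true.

w0: □p is F, □◇¬p is T. ✗
w1: □p is F, □◇¬p is T. ✗
w2: □p is F, □◇¬p is T. ✗
w3: □p is F, □◇¬p is T. ✗
w4: □p is F, □◇¬p is T. ✗
w5: □p is F, □◇¬p is T. ✗
w6: □p is F, □◇¬p is T. ✗

∅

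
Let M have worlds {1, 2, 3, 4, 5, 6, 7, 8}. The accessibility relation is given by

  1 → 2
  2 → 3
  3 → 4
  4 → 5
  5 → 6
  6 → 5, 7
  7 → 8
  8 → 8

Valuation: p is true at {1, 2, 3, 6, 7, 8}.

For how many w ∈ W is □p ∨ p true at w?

1: □p is T, p is T. ✓
2: □p is T, p is T. ✓
3: □p is F, p is T. ✓
4: □p is F, p is F. ✗
5: □p is T, p is F. ✓
6: □p is F, p is T. ✓
7: □p is T, p is T. ✓
8: □p is T, p is T. ✓
Satisfying worlds: {1, 2, 3, 5, 6, 7, 8}.

7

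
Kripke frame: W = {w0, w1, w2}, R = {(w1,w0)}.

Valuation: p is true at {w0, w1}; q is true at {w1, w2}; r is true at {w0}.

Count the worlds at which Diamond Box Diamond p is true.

1

w0: no successors, so Diamond Box Diamond p fails. ✗
w1: successors {w0}; Box Diamond p there: w0:T. ✓
w2: no successors, so Diamond Box Diamond p fails. ✗
Satisfying worlds: {w1}.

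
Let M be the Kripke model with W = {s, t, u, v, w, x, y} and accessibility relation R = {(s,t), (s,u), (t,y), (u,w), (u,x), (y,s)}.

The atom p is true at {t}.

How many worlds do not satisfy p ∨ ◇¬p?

s: p is F, ◇¬p is T. ✓
t: p is T, ◇¬p is T. ✓
u: p is F, ◇¬p is T. ✓
v: p is F, ◇¬p is F. ✗
w: p is F, ◇¬p is F. ✗
x: p is F, ◇¬p is F. ✗
y: p is F, ◇¬p is T. ✓
Satisfying worlds: {s, t, u, y}.
So p ∨ ◇¬p fails at the other 3 worlds.

3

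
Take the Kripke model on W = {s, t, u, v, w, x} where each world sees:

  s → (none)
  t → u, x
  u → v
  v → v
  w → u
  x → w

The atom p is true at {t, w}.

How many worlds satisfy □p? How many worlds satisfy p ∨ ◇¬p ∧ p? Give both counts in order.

For □p:
s: no successors, so □p holds vacuously. ✓
t: successors {u, x}; p there: u:F, x:F. ✗
u: successors {v}; p there: v:F. ✗
v: successors {v}; p there: v:F. ✗
w: successors {u}; p there: u:F. ✗
x: successors {w}; p there: w:T. ✓
— 2 worlds.
For p ∨ ◇¬p ∧ p:
s: p is F, ◇¬p ∧ p is F. ✗
t: p is T, ◇¬p ∧ p is T. ✓
u: p is F, ◇¬p ∧ p is F. ✗
v: p is F, ◇¬p ∧ p is F. ✗
w: p is T, ◇¬p ∧ p is T. ✓
x: p is F, ◇¬p ∧ p is F. ✗
— 2 worlds.

2 and 2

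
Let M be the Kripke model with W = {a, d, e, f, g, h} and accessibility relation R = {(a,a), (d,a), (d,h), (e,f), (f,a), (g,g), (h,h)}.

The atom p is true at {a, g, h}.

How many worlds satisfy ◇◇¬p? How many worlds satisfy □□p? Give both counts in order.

0 and 6

For ◇◇¬p:
a: successors {a}; ◇¬p there: a:F. ✗
d: successors {a, h}; ◇¬p there: a:F, h:F. ✗
e: successors {f}; ◇¬p there: f:F. ✗
f: successors {a}; ◇¬p there: a:F. ✗
g: successors {g}; ◇¬p there: g:F. ✗
h: successors {h}; ◇¬p there: h:F. ✗
— 0 worlds.
For □□p:
a: successors {a}; □p there: a:T. ✓
d: successors {a, h}; □p there: a:T, h:T. ✓
e: successors {f}; □p there: f:T. ✓
f: successors {a}; □p there: a:T. ✓
g: successors {g}; □p there: g:T. ✓
h: successors {h}; □p there: h:T. ✓
— 6 worlds.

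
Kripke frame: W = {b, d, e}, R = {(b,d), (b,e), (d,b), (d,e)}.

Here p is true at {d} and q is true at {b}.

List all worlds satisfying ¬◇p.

{d, e}

b: ◇p is T. ✗
d: ◇p is F. ✓
e: ◇p is F. ✓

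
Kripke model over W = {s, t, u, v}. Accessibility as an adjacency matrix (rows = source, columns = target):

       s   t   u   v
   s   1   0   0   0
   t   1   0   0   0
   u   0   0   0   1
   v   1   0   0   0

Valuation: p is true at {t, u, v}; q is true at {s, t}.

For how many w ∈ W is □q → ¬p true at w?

2

s: □q is T, ¬p is T. ✓
t: □q is T, ¬p is F. ✗
u: □q is F, ¬p is F. ✓
v: □q is T, ¬p is F. ✗
Satisfying worlds: {s, u}.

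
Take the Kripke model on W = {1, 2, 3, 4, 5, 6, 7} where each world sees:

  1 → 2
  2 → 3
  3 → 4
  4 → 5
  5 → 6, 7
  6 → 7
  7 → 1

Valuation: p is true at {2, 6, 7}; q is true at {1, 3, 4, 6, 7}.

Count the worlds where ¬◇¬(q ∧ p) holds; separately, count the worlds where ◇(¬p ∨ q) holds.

2 and 6

For ¬◇¬(q ∧ p):
1: ◇¬(q ∧ p) is T. ✗
2: ◇¬(q ∧ p) is T. ✗
3: ◇¬(q ∧ p) is T. ✗
4: ◇¬(q ∧ p) is T. ✗
5: ◇¬(q ∧ p) is F. ✓
6: ◇¬(q ∧ p) is F. ✓
7: ◇¬(q ∧ p) is T. ✗
— 2 worlds.
For ◇(¬p ∨ q):
1: successors {2}; ¬p ∨ q there: 2:F. ✗
2: successors {3}; ¬p ∨ q there: 3:T. ✓
3: successors {4}; ¬p ∨ q there: 4:T. ✓
4: successors {5}; ¬p ∨ q there: 5:T. ✓
5: successors {6, 7}; ¬p ∨ q there: 6:T, 7:T. ✓
6: successors {7}; ¬p ∨ q there: 7:T. ✓
7: successors {1}; ¬p ∨ q there: 1:T. ✓
— 6 worlds.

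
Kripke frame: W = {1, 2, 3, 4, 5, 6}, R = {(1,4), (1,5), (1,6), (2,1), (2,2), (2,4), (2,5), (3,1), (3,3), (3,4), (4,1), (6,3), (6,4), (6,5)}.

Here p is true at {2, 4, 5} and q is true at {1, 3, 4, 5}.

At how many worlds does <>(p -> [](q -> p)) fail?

1: successors {4, 5, 6}; p -> [](q -> p) there: 4:F, 5:T, 6:T. ✓
2: successors {1, 2, 4, 5}; p -> [](q -> p) there: 1:T, 2:F, 4:F, 5:T. ✓
3: successors {1, 3, 4}; p -> [](q -> p) there: 1:T, 3:T, 4:F. ✓
4: successors {1}; p -> [](q -> p) there: 1:T. ✓
5: no successors, so <>(p -> [](q -> p)) fails. ✗
6: successors {3, 4, 5}; p -> [](q -> p) there: 3:T, 4:F, 5:T. ✓
Satisfying worlds: {1, 2, 3, 4, 6}.
So <>(p -> [](q -> p)) fails at the other 1 world.

1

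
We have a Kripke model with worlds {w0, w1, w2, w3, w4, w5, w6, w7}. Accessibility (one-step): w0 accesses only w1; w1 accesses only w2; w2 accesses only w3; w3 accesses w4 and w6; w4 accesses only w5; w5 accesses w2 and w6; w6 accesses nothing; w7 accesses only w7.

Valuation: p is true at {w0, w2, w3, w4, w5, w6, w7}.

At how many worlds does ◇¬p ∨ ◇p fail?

1

w0: ◇¬p is T, ◇p is F. ✓
w1: ◇¬p is F, ◇p is T. ✓
w2: ◇¬p is F, ◇p is T. ✓
w3: ◇¬p is F, ◇p is T. ✓
w4: ◇¬p is F, ◇p is T. ✓
w5: ◇¬p is F, ◇p is T. ✓
w6: ◇¬p is F, ◇p is F. ✗
w7: ◇¬p is F, ◇p is T. ✓
Satisfying worlds: {w0, w1, w2, w3, w4, w5, w7}.
So ◇¬p ∨ ◇p fails at the other 1 world.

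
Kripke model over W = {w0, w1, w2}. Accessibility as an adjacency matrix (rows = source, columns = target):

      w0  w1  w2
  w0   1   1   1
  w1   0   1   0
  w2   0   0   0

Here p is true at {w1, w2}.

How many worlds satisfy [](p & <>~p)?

1

w0: successors {w0, w1, w2}; p & <>~p there: w0:F, w1:F, w2:F. ✗
w1: successors {w1}; p & <>~p there: w1:F. ✗
w2: no successors, so [](p & <>~p) holds vacuously. ✓
Satisfying worlds: {w2}.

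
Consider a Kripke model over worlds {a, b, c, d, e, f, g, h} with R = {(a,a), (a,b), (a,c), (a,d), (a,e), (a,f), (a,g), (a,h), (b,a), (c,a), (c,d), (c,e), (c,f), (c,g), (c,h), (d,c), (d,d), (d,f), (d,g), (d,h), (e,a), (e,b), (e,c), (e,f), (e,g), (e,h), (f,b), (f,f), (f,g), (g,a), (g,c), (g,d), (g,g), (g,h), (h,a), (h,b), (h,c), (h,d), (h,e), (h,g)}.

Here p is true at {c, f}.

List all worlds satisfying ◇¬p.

{a, b, c, d, e, f, g, h}

a: successors {a, b, c, d, e, f, g, h}; ¬p there: a:T, b:T, c:F, d:T, e:T, f:F, g:T, h:T. ✓
b: successors {a}; ¬p there: a:T. ✓
c: successors {a, d, e, f, g, h}; ¬p there: a:T, d:T, e:T, f:F, g:T, h:T. ✓
d: successors {c, d, f, g, h}; ¬p there: c:F, d:T, f:F, g:T, h:T. ✓
e: successors {a, b, c, f, g, h}; ¬p there: a:T, b:T, c:F, f:F, g:T, h:T. ✓
f: successors {b, f, g}; ¬p there: b:T, f:F, g:T. ✓
g: successors {a, c, d, g, h}; ¬p there: a:T, c:F, d:T, g:T, h:T. ✓
h: successors {a, b, c, d, e, g}; ¬p there: a:T, b:T, c:F, d:T, e:T, g:T. ✓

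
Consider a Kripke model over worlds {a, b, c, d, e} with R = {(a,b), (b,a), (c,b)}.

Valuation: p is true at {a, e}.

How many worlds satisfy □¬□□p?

a: successors {b}; ¬□□p there: b:T. ✓
b: successors {a}; ¬□□p there: a:F. ✗
c: successors {b}; ¬□□p there: b:T. ✓
d: no successors, so □¬□□p holds vacuously. ✓
e: no successors, so □¬□□p holds vacuously. ✓
Satisfying worlds: {a, c, d, e}.

4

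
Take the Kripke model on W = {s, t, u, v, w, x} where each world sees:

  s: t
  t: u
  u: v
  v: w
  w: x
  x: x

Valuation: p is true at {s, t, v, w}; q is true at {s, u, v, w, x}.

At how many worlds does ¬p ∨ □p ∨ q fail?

1

s: ¬p ∨ □p is T, q is T. ✓
t: ¬p ∨ □p is F, q is F. ✗
u: ¬p ∨ □p is T, q is T. ✓
v: ¬p ∨ □p is T, q is T. ✓
w: ¬p ∨ □p is F, q is T. ✓
x: ¬p ∨ □p is T, q is T. ✓
Satisfying worlds: {s, u, v, w, x}.
So ¬p ∨ □p ∨ q fails at the other 1 world.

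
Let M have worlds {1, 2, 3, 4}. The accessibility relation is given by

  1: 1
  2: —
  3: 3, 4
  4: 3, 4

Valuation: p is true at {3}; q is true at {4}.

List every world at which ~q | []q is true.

{1, 2, 3}

1: ~q is T, []q is F. ✓
2: ~q is T, []q is T. ✓
3: ~q is T, []q is F. ✓
4: ~q is F, []q is F. ✗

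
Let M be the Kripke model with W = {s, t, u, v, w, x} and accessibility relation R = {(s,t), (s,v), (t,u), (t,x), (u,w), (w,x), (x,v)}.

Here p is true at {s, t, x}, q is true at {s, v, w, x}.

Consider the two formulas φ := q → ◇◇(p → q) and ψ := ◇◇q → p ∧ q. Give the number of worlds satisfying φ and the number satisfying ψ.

4 and 3

For q → ◇◇(p → q):
s: q is T, ◇◇(p → q) is T. ✓
t: q is F, ◇◇(p → q) is T. ✓
u: q is F, ◇◇(p → q) is T. ✓
v: q is T, ◇◇(p → q) is F. ✗
w: q is T, ◇◇(p → q) is T. ✓
x: q is T, ◇◇(p → q) is F. ✗
— 4 worlds.
For ◇◇q → p ∧ q:
s: ◇◇q is T, p ∧ q is T. ✓
t: ◇◇q is T, p ∧ q is F. ✗
u: ◇◇q is T, p ∧ q is F. ✗
v: ◇◇q is F, p ∧ q is F. ✓
w: ◇◇q is T, p ∧ q is F. ✗
x: ◇◇q is F, p ∧ q is T. ✓
— 3 worlds.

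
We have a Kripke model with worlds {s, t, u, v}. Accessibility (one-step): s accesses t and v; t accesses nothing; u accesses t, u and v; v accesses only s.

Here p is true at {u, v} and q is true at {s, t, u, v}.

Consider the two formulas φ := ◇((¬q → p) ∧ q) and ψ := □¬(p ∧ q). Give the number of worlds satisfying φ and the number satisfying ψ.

For ◇((¬q → p) ∧ q):
s: successors {t, v}; (¬q → p) ∧ q there: t:T, v:T. ✓
t: no successors, so ◇((¬q → p) ∧ q) fails. ✗
u: successors {t, u, v}; (¬q → p) ∧ q there: t:T, u:T, v:T. ✓
v: successors {s}; (¬q → p) ∧ q there: s:T. ✓
— 3 worlds.
For □¬(p ∧ q):
s: successors {t, v}; ¬(p ∧ q) there: t:T, v:F. ✗
t: no successors, so □¬(p ∧ q) holds vacuously. ✓
u: successors {t, u, v}; ¬(p ∧ q) there: t:T, u:F, v:F. ✗
v: successors {s}; ¬(p ∧ q) there: s:T. ✓
— 2 worlds.

3 and 2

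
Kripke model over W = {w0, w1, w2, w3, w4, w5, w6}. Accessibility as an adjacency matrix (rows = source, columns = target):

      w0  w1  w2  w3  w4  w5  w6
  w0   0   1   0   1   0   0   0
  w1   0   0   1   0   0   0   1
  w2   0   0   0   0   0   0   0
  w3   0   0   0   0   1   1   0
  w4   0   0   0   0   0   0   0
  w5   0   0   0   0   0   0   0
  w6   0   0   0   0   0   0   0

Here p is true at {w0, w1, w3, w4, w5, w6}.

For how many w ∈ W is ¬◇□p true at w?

4

w0: ◇□p is T. ✗
w1: ◇□p is T. ✗
w2: ◇□p is F. ✓
w3: ◇□p is T. ✗
w4: ◇□p is F. ✓
w5: ◇□p is F. ✓
w6: ◇□p is F. ✓
Satisfying worlds: {w2, w4, w5, w6}.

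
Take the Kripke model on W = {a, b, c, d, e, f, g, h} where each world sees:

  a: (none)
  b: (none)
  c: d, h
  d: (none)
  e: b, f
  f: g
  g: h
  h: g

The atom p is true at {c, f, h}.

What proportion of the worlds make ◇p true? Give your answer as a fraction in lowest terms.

a: no successors, so ◇p fails. ✗
b: no successors, so ◇p fails. ✗
c: successors {d, h}; p there: d:F, h:T. ✓
d: no successors, so ◇p fails. ✗
e: successors {b, f}; p there: b:F, f:T. ✓
f: successors {g}; p there: g:F. ✗
g: successors {h}; p there: h:T. ✓
h: successors {g}; p there: g:F. ✗
That's 3 of 8 worlds, so 3/8.

3/8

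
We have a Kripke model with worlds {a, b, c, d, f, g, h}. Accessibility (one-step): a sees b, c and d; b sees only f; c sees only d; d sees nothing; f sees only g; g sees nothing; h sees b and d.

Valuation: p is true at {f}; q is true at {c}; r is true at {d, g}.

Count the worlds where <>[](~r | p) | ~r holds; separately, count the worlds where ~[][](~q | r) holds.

5 and 0

For <>[](~r | p) | ~r:
a: <>[](~r | p) is T, ~r is T. ✓
b: <>[](~r | p) is F, ~r is T. ✓
c: <>[](~r | p) is T, ~r is T. ✓
d: <>[](~r | p) is F, ~r is F. ✗
f: <>[](~r | p) is T, ~r is T. ✓
g: <>[](~r | p) is F, ~r is F. ✗
h: <>[](~r | p) is T, ~r is T. ✓
— 5 worlds.
For ~[][](~q | r):
a: [][](~q | r) is T. ✗
b: [][](~q | r) is T. ✗
c: [][](~q | r) is T. ✗
d: [][](~q | r) is T. ✗
f: [][](~q | r) is T. ✗
g: [][](~q | r) is T. ✗
h: [][](~q | r) is T. ✗
— 0 worlds.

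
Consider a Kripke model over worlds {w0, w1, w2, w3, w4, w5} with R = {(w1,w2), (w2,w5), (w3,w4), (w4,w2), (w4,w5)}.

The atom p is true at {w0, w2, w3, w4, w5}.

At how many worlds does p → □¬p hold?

3

w0: p is T, □¬p is T. ✓
w1: p is F, □¬p is F. ✓
w2: p is T, □¬p is F. ✗
w3: p is T, □¬p is F. ✗
w4: p is T, □¬p is F. ✗
w5: p is T, □¬p is T. ✓
Satisfying worlds: {w0, w1, w5}.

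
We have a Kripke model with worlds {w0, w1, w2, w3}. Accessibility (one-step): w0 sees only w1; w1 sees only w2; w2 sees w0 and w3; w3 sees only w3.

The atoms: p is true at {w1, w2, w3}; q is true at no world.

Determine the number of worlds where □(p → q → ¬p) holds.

w0: successors {w1}; p → q → ¬p there: w1:T. ✓
w1: successors {w2}; p → q → ¬p there: w2:T. ✓
w2: successors {w0, w3}; p → q → ¬p there: w0:T, w3:T. ✓
w3: successors {w3}; p → q → ¬p there: w3:T. ✓
Satisfying worlds: {w0, w1, w2, w3}.

4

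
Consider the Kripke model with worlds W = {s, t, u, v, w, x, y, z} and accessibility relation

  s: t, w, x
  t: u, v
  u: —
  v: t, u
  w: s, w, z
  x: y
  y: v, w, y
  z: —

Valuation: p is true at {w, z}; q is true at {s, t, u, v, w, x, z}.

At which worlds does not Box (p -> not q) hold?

s: Box (p -> not q) is F. ✓
t: Box (p -> not q) is T. ✗
u: Box (p -> not q) is T. ✗
v: Box (p -> not q) is T. ✗
w: Box (p -> not q) is F. ✓
x: Box (p -> not q) is T. ✗
y: Box (p -> not q) is F. ✓
z: Box (p -> not q) is T. ✗

{s, w, y}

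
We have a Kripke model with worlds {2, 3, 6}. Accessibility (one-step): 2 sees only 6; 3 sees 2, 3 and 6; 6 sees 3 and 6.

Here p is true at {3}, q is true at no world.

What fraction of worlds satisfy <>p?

2/3

2: successors {6}; p there: 6:F. ✗
3: successors {2, 3, 6}; p there: 2:F, 3:T, 6:F. ✓
6: successors {3, 6}; p there: 3:T, 6:F. ✓
That's 2 of 3 worlds, so 2/3.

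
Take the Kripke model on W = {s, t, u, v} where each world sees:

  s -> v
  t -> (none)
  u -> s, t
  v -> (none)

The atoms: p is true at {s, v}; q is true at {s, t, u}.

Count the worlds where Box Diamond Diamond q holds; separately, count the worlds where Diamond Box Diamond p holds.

2 and 2

For Box Diamond Diamond q:
s: successors {v}; Diamond Diamond q there: v:F. ✗
t: no successors, so Box Diamond Diamond q holds vacuously. ✓
u: successors {s, t}; Diamond Diamond q there: s:F, t:F. ✗
v: no successors, so Box Diamond Diamond q holds vacuously. ✓
— 2 worlds.
For Diamond Box Diamond p:
s: successors {v}; Box Diamond p there: v:T. ✓
t: no successors, so Diamond Box Diamond p fails. ✗
u: successors {s, t}; Box Diamond p there: s:F, t:T. ✓
v: no successors, so Diamond Box Diamond p fails. ✗
— 2 worlds.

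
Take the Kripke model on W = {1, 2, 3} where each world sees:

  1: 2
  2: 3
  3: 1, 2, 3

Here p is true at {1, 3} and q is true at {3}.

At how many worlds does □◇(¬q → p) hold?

2

1: successors {2}; ◇(¬q → p) there: 2:T. ✓
2: successors {3}; ◇(¬q → p) there: 3:T. ✓
3: successors {1, 2, 3}; ◇(¬q → p) there: 1:F, 2:T, 3:T. ✗
Satisfying worlds: {1, 2}.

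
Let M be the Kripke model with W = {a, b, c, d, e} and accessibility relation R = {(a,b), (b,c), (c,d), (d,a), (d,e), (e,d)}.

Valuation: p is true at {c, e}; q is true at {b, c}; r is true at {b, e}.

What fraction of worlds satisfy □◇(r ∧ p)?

a: successors {b}; ◇(r ∧ p) there: b:F. ✗
b: successors {c}; ◇(r ∧ p) there: c:F. ✗
c: successors {d}; ◇(r ∧ p) there: d:T. ✓
d: successors {a, e}; ◇(r ∧ p) there: a:F, e:F. ✗
e: successors {d}; ◇(r ∧ p) there: d:T. ✓
That's 2 of 5 worlds, so 2/5.

2/5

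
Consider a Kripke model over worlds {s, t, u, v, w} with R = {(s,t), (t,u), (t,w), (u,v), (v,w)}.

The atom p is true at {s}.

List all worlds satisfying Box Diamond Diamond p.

s: successors {t}; Diamond Diamond p there: t:F. ✗
t: successors {u, w}; Diamond Diamond p there: u:F, w:F. ✗
u: successors {v}; Diamond Diamond p there: v:F. ✗
v: successors {w}; Diamond Diamond p there: w:F. ✗
w: no successors, so Box Diamond Diamond p holds vacuously. ✓

{w}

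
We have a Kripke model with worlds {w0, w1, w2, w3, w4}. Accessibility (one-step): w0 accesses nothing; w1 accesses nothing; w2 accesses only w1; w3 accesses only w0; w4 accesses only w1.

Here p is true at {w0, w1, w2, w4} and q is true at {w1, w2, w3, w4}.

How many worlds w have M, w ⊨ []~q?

w0: no successors, so []~q holds vacuously. ✓
w1: no successors, so []~q holds vacuously. ✓
w2: successors {w1}; ~q there: w1:F. ✗
w3: successors {w0}; ~q there: w0:T. ✓
w4: successors {w1}; ~q there: w1:F. ✗
Satisfying worlds: {w0, w1, w3}.

3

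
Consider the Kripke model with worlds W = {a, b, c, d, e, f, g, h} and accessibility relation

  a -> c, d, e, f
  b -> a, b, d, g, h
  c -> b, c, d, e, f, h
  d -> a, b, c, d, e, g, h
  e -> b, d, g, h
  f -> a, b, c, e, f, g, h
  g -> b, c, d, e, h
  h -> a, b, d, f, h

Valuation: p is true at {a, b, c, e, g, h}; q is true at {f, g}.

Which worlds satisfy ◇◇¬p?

{a, b, c, d, e, f, g, h}

a: successors {c, d, e, f}; ◇¬p there: c:T, d:T, e:T, f:T. ✓
b: successors {a, b, d, g, h}; ◇¬p there: a:T, b:T, d:T, g:T, h:T. ✓
c: successors {b, c, d, e, f, h}; ◇¬p there: b:T, c:T, d:T, e:T, f:T, h:T. ✓
d: successors {a, b, c, d, e, g, h}; ◇¬p there: a:T, b:T, c:T, d:T, e:T, g:T, h:T. ✓
e: successors {b, d, g, h}; ◇¬p there: b:T, d:T, g:T, h:T. ✓
f: successors {a, b, c, e, f, g, h}; ◇¬p there: a:T, b:T, c:T, e:T, f:T, g:T, h:T. ✓
g: successors {b, c, d, e, h}; ◇¬p there: b:T, c:T, d:T, e:T, h:T. ✓
h: successors {a, b, d, f, h}; ◇¬p there: a:T, b:T, d:T, f:T, h:T. ✓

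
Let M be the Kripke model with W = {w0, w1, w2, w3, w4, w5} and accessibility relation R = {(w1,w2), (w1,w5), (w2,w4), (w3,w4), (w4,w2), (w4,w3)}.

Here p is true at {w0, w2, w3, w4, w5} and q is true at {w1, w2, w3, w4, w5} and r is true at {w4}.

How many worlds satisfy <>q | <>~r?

4

w0: <>q is F, <>~r is F. ✗
w1: <>q is T, <>~r is T. ✓
w2: <>q is T, <>~r is F. ✓
w3: <>q is T, <>~r is F. ✓
w4: <>q is T, <>~r is T. ✓
w5: <>q is F, <>~r is F. ✗
Satisfying worlds: {w1, w2, w3, w4}.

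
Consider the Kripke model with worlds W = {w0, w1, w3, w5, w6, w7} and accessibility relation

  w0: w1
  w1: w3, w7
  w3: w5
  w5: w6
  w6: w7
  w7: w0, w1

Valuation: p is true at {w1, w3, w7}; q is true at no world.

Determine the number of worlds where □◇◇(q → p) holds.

w0: successors {w1}; ◇◇(q → p) there: w1:T. ✓
w1: successors {w3, w7}; ◇◇(q → p) there: w3:T, w7:T. ✓
w3: successors {w5}; ◇◇(q → p) there: w5:T. ✓
w5: successors {w6}; ◇◇(q → p) there: w6:T. ✓
w6: successors {w7}; ◇◇(q → p) there: w7:T. ✓
w7: successors {w0, w1}; ◇◇(q → p) there: w0:T, w1:T. ✓
Satisfying worlds: {w0, w1, w3, w5, w6, w7}.

6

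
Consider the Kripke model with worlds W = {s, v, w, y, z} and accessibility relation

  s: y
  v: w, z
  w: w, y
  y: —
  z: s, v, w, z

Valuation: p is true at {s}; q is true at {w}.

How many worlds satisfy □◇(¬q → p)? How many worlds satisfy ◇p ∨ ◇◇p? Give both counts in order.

2 and 2

For □◇(¬q → p):
s: successors {y}; ◇(¬q → p) there: y:F. ✗
v: successors {w, z}; ◇(¬q → p) there: w:T, z:T. ✓
w: successors {w, y}; ◇(¬q → p) there: w:T, y:F. ✗
y: no successors, so □◇(¬q → p) holds vacuously. ✓
z: successors {s, v, w, z}; ◇(¬q → p) there: s:F, v:T, w:T, z:T. ✗
— 2 worlds.
For ◇p ∨ ◇◇p:
s: ◇p is F, ◇◇p is F. ✗
v: ◇p is F, ◇◇p is T. ✓
w: ◇p is F, ◇◇p is F. ✗
y: ◇p is F, ◇◇p is F. ✗
z: ◇p is T, ◇◇p is T. ✓
— 2 worlds.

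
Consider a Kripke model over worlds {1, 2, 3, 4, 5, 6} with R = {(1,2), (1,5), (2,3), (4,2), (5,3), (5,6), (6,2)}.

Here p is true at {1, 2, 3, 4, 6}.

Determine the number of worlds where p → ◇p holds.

1: p is T, ◇p is T. ✓
2: p is T, ◇p is T. ✓
3: p is T, ◇p is F. ✗
4: p is T, ◇p is T. ✓
5: p is F, ◇p is T. ✓
6: p is T, ◇p is T. ✓
Satisfying worlds: {1, 2, 4, 5, 6}.

5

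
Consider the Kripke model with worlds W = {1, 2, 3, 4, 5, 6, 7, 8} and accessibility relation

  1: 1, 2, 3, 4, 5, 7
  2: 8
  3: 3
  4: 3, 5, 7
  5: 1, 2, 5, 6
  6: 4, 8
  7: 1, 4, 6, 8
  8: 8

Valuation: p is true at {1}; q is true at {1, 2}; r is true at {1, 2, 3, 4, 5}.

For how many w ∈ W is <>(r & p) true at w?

3

1: successors {1, 2, 3, 4, 5, 7}; r & p there: 1:T, 2:F, 3:F, 4:F, 5:F, 7:F. ✓
2: successors {8}; r & p there: 8:F. ✗
3: successors {3}; r & p there: 3:F. ✗
4: successors {3, 5, 7}; r & p there: 3:F, 5:F, 7:F. ✗
5: successors {1, 2, 5, 6}; r & p there: 1:T, 2:F, 5:F, 6:F. ✓
6: successors {4, 8}; r & p there: 4:F, 8:F. ✗
7: successors {1, 4, 6, 8}; r & p there: 1:T, 4:F, 6:F, 8:F. ✓
8: successors {8}; r & p there: 8:F. ✗
Satisfying worlds: {1, 5, 7}.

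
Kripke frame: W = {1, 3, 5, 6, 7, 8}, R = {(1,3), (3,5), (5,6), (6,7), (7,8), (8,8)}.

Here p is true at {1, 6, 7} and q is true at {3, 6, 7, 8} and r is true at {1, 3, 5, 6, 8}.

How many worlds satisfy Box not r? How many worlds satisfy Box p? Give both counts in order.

For Box not r:
1: successors {3}; not r there: 3:F. ✗
3: successors {5}; not r there: 5:F. ✗
5: successors {6}; not r there: 6:F. ✗
6: successors {7}; not r there: 7:T. ✓
7: successors {8}; not r there: 8:F. ✗
8: successors {8}; not r there: 8:F. ✗
— 1 world.
For Box p:
1: successors {3}; p there: 3:F. ✗
3: successors {5}; p there: 5:F. ✗
5: successors {6}; p there: 6:T. ✓
6: successors {7}; p there: 7:T. ✓
7: successors {8}; p there: 8:F. ✗
8: successors {8}; p there: 8:F. ✗
— 2 worlds.

1 and 2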